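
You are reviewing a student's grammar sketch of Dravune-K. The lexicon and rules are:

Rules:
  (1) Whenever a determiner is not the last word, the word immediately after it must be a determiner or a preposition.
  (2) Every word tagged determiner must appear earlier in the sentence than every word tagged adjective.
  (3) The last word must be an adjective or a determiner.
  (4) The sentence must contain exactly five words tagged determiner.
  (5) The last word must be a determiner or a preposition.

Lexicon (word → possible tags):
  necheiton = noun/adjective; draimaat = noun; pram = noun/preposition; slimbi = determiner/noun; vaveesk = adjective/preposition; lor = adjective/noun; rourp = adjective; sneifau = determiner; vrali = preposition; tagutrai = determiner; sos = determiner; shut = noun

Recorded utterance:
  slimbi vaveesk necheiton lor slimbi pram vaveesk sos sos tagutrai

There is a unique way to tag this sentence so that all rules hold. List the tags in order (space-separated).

determiner preposition noun noun determiner preposition preposition determiner determiner determiner

Candidates per position — 1:slimbi {determiner,noun}; 2:vaveesk {adjective,preposition}; 3:necheiton {noun,adjective}; 4:lor {adjective,noun}; 5:slimbi {determiner,noun}; 6:pram {noun,preposition}; 7:vaveesk {adjective,preposition}; 8:sos {determiner}; 9:sos {determiner}; 10:tagutrai {determiner}.
Word 1 cannot be noun — rule 4 would then fail for every completion. It is determiner.
Word 2 cannot be adjective — rule 1 would then fail for every completion. It is preposition.
Word 3 cannot be adjective — rule 2 would then fail for every completion. It is noun.
Word 4 cannot be adjective — rule 2 would then fail for every completion. It is noun.
Word 5 cannot be noun — rule 4 would then fail for every completion. It is determiner.
Word 6 cannot be noun — rule 1 would then fail for every completion. It is preposition.
Word 7 cannot be adjective — rule 2 would then fail for every completion. It is preposition.
That leaves exactly one tagging: determiner preposition noun noun determiner preposition preposition determiner determiner determiner.
Checking: rule 1 satisfied; rule 2 satisfied; rule 3 satisfied; rule 4 satisfied; rule 5 satisfied.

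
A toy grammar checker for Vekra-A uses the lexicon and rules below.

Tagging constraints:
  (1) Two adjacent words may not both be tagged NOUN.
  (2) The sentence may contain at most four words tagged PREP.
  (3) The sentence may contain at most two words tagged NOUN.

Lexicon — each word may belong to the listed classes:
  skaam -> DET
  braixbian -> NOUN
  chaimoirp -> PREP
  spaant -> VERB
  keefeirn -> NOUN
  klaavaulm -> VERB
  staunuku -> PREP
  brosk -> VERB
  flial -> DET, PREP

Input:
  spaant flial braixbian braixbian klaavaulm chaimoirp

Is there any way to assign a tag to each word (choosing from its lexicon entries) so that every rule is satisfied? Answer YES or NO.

NO

Candidates per position — 1:spaant {VERB}; 2:flial {DET,PREP}; 3:braixbian {NOUN}; 4:braixbian {NOUN}; 5:klaavaulm {VERB}; 6:chaimoirp {PREP}.
Rule 1 cannot be satisfied by any choice of tags from the lexicon.
So there is no consistent tagging.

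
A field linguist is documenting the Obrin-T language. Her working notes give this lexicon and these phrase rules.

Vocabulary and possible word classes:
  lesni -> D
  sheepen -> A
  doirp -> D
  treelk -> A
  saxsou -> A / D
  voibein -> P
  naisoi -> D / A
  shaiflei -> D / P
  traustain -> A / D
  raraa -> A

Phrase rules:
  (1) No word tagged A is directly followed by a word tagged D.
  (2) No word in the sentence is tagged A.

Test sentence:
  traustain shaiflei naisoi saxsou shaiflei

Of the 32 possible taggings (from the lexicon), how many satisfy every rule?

Candidates per position — 1:traustain {A,D}; 2:shaiflei {D,P}; 3:naisoi {D,A}; 4:saxsou {A,D}; 5:shaiflei {D,P}.
There are 32 candidate sequences in total.
The sequences that satisfy every rule: D D D D D; D D D D P; D P D D D; D P D D P.
Count = 4.

4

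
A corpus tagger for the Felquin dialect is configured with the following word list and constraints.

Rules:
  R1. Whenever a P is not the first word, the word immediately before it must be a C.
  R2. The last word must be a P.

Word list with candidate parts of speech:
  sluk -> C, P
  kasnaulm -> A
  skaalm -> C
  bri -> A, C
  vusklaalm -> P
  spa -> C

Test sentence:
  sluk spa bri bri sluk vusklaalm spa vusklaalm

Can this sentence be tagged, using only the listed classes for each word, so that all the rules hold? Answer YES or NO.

Candidates per position — 1:sluk {C,P}; 2:spa {C}; 3:bri {A,C}; 4:bri {A,C}; 5:sluk {C,P}; 6:vusklaalm {P}; 7:spa {C}; 8:vusklaalm {P}.
One satisfying assignment: C C C A C P C P.
Checking: rule 1 satisfied; rule 2 satisfied.

YES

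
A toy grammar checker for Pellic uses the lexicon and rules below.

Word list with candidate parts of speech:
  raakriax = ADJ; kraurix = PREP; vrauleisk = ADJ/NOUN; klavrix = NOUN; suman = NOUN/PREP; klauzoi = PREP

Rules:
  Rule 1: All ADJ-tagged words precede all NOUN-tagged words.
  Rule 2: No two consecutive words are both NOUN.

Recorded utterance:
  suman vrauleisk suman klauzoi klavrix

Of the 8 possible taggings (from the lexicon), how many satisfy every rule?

3

Candidates per position — 1:suman {NOUN,PREP}; 2:vrauleisk {ADJ,NOUN}; 3:suman {NOUN,PREP}; 4:klauzoi {PREP}; 5:klavrix {NOUN}.
There are 8 candidate sequences in total.
The sequences that satisfy every rule: PREP ADJ NOUN PREP NOUN; PREP ADJ PREP PREP NOUN; PREP NOUN PREP PREP NOUN.
Count = 3.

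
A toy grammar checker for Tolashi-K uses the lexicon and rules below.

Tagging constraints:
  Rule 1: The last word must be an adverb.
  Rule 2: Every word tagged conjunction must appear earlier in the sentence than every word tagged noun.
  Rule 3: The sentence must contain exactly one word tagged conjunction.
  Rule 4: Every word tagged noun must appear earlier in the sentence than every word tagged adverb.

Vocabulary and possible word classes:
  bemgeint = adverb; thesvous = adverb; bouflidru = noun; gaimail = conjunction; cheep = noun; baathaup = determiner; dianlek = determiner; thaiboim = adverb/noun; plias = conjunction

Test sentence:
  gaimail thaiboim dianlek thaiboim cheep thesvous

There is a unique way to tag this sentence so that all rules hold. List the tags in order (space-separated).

conjunction noun determiner noun noun adverb

Candidates per position — 1:gaimail {conjunction}; 2:thaiboim {adverb,noun}; 3:dianlek {determiner}; 4:thaiboim {adverb,noun}; 5:cheep {noun}; 6:thesvous {adverb}.
At position 2, choosing adverb makes rule 4 impossible to satisfy; hence noun.
At position 4, choosing adverb makes rule 4 impossible to satisfy; hence noun.
That leaves exactly one tagging: conjunction noun determiner noun noun adverb.
Checking: rule 1 ✓; rule 2 ✓; rule 3 ✓; rule 4 ✓.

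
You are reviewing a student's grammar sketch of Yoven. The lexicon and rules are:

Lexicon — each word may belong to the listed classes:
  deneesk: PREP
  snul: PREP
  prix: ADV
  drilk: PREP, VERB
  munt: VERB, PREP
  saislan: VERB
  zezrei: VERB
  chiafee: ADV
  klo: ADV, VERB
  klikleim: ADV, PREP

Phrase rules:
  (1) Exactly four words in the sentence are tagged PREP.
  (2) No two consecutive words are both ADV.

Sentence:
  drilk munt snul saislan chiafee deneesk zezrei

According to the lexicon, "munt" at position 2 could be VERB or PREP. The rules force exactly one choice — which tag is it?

PREP

Candidates per position — 1:drilk {PREP,VERB}; 2:munt {VERB,PREP}; 3:snul {PREP}; 4:saislan {VERB}; 5:chiafee {ADV}; 6:deneesk {PREP}; 7:zezrei {VERB}.
If word 1 were VERB, no tagging could satisfy rule 1; so word 1 is PREP.
If word 2 were VERB, no tagging could satisfy rule 1; so word 2 is PREP.
That leaves exactly one tagging: PREP PREP PREP VERB ADV PREP VERB.
Rule-by-rule: rule 1 holds; rule 2 holds.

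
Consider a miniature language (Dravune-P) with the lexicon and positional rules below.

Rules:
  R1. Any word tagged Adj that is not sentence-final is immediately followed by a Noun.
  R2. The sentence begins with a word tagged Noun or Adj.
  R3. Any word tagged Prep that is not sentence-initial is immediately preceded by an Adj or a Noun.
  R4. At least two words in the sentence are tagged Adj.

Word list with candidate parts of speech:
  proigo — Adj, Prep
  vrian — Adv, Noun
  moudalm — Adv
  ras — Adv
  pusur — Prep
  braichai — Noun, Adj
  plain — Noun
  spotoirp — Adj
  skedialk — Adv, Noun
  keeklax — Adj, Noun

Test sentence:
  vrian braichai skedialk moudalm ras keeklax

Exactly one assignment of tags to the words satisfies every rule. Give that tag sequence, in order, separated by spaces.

Noun Adj Noun Adv Adv Adj

Candidates per position — 1:vrian {Adv,Noun}; 2:braichai {Noun,Adj}; 3:skedialk {Adv,Noun}; 4:moudalm {Adv}; 5:ras {Adv}; 6:keeklax {Adj,Noun}.
If word 1 were Adv, no tagging could satisfy rule 2; so word 1 is Noun.
If word 2 were Noun, no tagging could satisfy rule 4; so word 2 is Adj.
If word 3 were Adv, no tagging could satisfy rule 1; so word 3 is Noun.
If word 6 were Noun, no tagging could satisfy rule 4; so word 6 is Adj.
That leaves exactly one tagging: Noun Adj Noun Adv Adv Adj.
Check: rule 1 holds; rule 2 holds; rule 3 holds; rule 4 holds.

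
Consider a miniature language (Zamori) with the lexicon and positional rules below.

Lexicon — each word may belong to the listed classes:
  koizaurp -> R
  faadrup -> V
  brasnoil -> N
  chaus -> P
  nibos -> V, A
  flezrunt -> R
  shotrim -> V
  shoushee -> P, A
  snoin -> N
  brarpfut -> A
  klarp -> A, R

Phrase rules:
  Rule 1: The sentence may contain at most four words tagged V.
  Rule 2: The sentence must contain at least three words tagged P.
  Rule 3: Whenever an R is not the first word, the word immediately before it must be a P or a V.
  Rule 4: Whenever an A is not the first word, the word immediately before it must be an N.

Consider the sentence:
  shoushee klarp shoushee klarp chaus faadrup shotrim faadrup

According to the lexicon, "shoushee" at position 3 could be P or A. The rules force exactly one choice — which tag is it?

P

Candidates per position — 1:shoushee {P,A}; 2:klarp {A,R}; 3:shoushee {P,A}; 4:klarp {A,R}; 5:chaus {P}; 6:faadrup {V}; 7:shotrim {V}; 8:faadrup {V}.
Word 1 cannot be A — rule 2 would then fail for every completion. It is P.
Word 2 cannot be A — rule 4 would then fail for every completion. It is R.
Word 3 cannot be A — rule 2 would then fail for every completion. It is P.
Word 4 cannot be A — rule 4 would then fail for every completion. It is R.
The unique satisfying tagging is: P R P R P V V V.
Check: rule 1 ✓; rule 2 ✓; rule 3 ✓; rule 4 ✓.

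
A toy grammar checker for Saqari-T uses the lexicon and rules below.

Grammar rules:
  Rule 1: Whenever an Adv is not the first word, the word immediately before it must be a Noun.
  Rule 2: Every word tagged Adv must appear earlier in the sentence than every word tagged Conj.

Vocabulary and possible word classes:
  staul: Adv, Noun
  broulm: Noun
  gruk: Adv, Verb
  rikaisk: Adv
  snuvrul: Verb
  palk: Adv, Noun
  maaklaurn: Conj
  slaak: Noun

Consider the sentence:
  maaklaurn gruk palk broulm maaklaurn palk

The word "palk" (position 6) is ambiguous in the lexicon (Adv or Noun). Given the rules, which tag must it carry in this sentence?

Candidates per position — 1:maaklaurn {Conj}; 2:gruk {Adv,Verb}; 3:palk {Adv,Noun}; 4:broulm {Noun}; 5:maaklaurn {Conj}; 6:palk {Adv,Noun}.
If word 2 were Adv, no tagging could satisfy rule 1; so word 2 is Verb.
If word 3 were Adv, no tagging could satisfy rule 1; so word 3 is Noun.
If word 6 were Adv, no tagging could satisfy rule 1; so word 6 is Noun.
So the tagging must be: Conj Verb Noun Noun Conj Noun.
Check: rule 1 ✓; rule 2 ✓.

Noun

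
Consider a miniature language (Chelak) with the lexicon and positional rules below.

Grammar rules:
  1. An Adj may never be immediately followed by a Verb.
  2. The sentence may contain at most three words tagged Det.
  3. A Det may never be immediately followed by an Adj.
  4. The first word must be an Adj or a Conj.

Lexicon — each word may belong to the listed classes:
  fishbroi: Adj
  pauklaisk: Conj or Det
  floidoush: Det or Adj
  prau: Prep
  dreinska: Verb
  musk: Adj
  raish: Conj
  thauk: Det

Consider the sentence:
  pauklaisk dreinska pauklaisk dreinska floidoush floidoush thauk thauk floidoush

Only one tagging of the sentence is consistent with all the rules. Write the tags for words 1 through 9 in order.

Candidates per position — 1:pauklaisk {Conj,Det}; 2:dreinska {Verb}; 3:pauklaisk {Conj,Det}; 4:dreinska {Verb}; 5:floidoush {Det,Adj}; 6:floidoush {Det,Adj}; 7:thauk {Det}; 8:thauk {Det}; 9:floidoush {Det,Adj}.
Position 1: tagging it Det would leave rule 4 unsatisfiable, so it must be Conj.
Position 9: tagging it Adj would leave rule 3 unsatisfiable, so it must be Det.
Position 3: tagging it Det would leave rule 2 unsatisfiable, so it must be Conj.
Position 5: tagging it Det would leave rule 2 unsatisfiable, so it must be Adj.
Position 6: tagging it Det would leave rule 2 unsatisfiable, so it must be Adj.
The unique satisfying tagging is: Conj Verb Conj Verb Adj Adj Det Det Det.
Verifying each rule — rule 1 holds; rule 2 holds; rule 3 holds; rule 4 holds.

Conj Verb Conj Verb Adj Adj Det Det Det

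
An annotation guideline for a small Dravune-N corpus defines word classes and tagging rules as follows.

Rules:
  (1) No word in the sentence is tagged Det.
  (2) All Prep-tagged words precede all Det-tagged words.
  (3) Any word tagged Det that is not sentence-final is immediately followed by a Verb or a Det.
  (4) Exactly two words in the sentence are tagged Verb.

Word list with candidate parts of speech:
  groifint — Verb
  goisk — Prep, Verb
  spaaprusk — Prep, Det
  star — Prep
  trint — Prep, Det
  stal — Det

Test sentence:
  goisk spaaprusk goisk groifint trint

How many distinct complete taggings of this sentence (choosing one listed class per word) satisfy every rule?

2

Candidates per position — 1:goisk {Prep,Verb}; 2:spaaprusk {Prep,Det}; 3:goisk {Prep,Verb}; 4:groifint {Verb}; 5:trint {Prep,Det}.
There are 16 candidate sequences in total.
The sequences that satisfy every rule: Prep Prep Verb Verb Prep; Verb Prep Prep Verb Prep.
Count = 2.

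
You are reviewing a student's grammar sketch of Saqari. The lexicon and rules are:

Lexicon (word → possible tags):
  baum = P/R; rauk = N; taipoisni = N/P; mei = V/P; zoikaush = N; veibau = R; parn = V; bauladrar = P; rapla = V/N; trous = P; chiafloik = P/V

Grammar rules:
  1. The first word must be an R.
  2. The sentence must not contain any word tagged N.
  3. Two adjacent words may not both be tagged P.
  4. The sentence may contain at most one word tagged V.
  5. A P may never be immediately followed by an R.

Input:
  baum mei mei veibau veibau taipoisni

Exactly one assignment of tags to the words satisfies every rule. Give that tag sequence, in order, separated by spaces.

Candidates per position — 1:baum {P,R}; 2:mei {V,P}; 3:mei {V,P}; 4:veibau {R}; 5:veibau {R}; 6:taipoisni {N,P}.
Position 1: P is ruled out by rule 1; that leaves R.
Position 3: P is ruled out by rule 5; that leaves V.
Position 6: N is ruled out by rule 2; that leaves P.
Position 2: V is ruled out by rule 4; that leaves P.
The unique satisfying tagging is: R P V R R P.
Check: rule 1 satisfied; rule 2 satisfied; rule 3 satisfied; rule 4 satisfied; rule 5 satisfied.

R P V R R P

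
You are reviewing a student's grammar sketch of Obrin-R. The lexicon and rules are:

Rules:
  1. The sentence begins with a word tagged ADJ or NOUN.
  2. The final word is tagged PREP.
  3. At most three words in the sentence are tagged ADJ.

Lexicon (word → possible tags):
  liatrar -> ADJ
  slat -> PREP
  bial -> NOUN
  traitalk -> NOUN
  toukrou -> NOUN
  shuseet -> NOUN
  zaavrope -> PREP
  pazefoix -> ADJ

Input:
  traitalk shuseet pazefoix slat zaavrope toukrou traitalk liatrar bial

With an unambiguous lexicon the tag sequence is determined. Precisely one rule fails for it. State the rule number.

Fixed tagging: NOUN NOUN ADJ PREP PREP NOUN NOUN ADJ NOUN.
Checking each rule: R1 pass, R2 fail, R3 pass.
Only rule 2 fails.

2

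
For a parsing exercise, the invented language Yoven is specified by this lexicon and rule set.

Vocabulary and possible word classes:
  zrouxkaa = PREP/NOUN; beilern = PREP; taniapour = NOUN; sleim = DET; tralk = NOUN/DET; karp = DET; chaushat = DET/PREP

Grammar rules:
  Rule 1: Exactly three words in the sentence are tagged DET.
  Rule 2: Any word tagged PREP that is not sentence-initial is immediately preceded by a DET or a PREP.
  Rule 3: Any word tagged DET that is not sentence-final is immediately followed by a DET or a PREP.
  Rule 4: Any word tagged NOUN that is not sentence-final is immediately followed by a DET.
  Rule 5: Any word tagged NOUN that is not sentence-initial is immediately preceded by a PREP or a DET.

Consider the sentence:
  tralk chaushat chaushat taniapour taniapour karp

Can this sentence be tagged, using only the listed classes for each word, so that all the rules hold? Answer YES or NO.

Candidates per position — 1:tralk {NOUN,DET}; 2:chaushat {DET,PREP}; 3:chaushat {DET,PREP}; 4:taniapour {NOUN}; 5:taniapour {NOUN}; 6:karp {DET}.
Rule 4 cannot be satisfied by any choice of tags from the lexicon.
So there is no consistent tagging.

NO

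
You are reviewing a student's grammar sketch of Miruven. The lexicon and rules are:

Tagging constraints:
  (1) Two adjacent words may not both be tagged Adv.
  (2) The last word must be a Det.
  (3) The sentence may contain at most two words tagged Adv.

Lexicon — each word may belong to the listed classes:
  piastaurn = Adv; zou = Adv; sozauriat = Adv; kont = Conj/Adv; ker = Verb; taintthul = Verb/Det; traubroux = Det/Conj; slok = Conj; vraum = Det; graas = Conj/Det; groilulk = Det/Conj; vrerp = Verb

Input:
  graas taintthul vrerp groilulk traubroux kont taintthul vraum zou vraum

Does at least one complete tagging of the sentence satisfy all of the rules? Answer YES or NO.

Candidates per position — 1:graas {Conj,Det}; 2:taintthul {Verb,Det}; 3:vrerp {Verb}; 4:groilulk {Det,Conj}; 5:traubroux {Det,Conj}; 6:kont {Conj,Adv}; 7:taintthul {Verb,Det}; 8:vraum {Det}; 9:zou {Adv}; 10:vraum {Det}.
One satisfying assignment: Det Verb Verb Conj Det Conj Verb Det Adv Det.
Rule-by-rule: rule 1 holds; rule 2 holds; rule 3 holds.

YES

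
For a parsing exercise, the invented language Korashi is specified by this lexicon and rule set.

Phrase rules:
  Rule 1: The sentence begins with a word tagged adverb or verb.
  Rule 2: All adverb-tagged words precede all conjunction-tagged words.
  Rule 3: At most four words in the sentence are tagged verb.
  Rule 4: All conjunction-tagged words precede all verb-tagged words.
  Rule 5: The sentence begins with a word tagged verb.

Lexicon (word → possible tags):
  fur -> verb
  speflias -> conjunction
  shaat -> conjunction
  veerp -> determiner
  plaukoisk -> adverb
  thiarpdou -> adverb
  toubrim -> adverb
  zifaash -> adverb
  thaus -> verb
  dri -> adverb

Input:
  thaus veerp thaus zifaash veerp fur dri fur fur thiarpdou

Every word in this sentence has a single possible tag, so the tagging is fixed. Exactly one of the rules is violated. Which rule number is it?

Fixed tagging: verb determiner verb adverb determiner verb adverb verb verb adverb.
Applying the rules: R1 holds, R2 holds, R3 violated, R4 holds, R5 holds.
Only rule 3 fails.

3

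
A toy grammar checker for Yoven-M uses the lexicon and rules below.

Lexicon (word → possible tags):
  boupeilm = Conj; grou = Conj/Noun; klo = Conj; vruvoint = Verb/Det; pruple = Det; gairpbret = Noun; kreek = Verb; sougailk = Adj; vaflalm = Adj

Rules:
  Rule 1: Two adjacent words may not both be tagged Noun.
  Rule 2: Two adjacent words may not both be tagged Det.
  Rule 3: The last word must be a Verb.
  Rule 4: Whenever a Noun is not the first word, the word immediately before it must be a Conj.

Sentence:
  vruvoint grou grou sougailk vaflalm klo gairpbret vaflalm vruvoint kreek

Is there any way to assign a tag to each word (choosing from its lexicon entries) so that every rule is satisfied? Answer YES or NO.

Candidates per position — 1:vruvoint {Verb,Det}; 2:grou {Conj,Noun}; 3:grou {Conj,Noun}; 4:sougailk {Adj}; 5:vaflalm {Adj}; 6:klo {Conj}; 7:gairpbret {Noun}; 8:vaflalm {Adj}; 9:vruvoint {Verb,Det}; 10:kreek {Verb}.
One satisfying assignment: Det Conj Noun Adj Adj Conj Noun Adj Det Verb.
Verifying each rule — rule 1 satisfied; rule 2 satisfied; rule 3 satisfied; rule 4 satisfied.

YES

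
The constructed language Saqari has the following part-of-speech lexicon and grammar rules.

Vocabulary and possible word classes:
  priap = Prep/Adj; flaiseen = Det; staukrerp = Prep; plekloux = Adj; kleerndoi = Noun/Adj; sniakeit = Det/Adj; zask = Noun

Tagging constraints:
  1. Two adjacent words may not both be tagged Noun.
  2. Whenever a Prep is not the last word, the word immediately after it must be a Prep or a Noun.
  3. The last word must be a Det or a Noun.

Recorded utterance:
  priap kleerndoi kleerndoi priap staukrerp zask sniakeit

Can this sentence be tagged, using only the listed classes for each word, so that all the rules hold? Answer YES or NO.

YES

Candidates per position — 1:priap {Prep,Adj}; 2:kleerndoi {Noun,Adj}; 3:kleerndoi {Noun,Adj}; 4:priap {Prep,Adj}; 5:staukrerp {Prep}; 6:zask {Noun}; 7:sniakeit {Det,Adj}.
One satisfying assignment: Adj Noun Adj Prep Prep Noun Det.
Check: rule 1 ok; rule 2 ok; rule 3 ok.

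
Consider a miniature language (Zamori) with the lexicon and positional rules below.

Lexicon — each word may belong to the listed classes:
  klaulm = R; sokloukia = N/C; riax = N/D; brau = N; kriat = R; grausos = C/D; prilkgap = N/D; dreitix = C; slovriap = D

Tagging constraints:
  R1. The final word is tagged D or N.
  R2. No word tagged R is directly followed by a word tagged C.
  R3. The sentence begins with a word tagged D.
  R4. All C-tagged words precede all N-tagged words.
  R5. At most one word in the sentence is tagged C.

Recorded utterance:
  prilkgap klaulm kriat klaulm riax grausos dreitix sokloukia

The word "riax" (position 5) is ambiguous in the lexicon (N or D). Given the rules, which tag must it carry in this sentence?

D

Candidates per position — 1:prilkgap {N,D}; 2:klaulm {R}; 3:kriat {R}; 4:klaulm {R}; 5:riax {N,D}; 6:grausos {C,D}; 7:dreitix {C}; 8:sokloukia {N,C}.
At position 1, choosing N makes rule 3 impossible to satisfy; hence D.
At position 5, choosing N makes rule 4 impossible to satisfy; hence D.
At position 6, choosing C makes rule 5 impossible to satisfy; hence D.
At position 8, choosing C makes rule 1 impossible to satisfy; hence N.
That leaves exactly one tagging: D R R R D D C N.
Verifying each rule — rule 1 ✓; rule 2 ✓; rule 3 ✓; rule 4 ✓; rule 5 ✓.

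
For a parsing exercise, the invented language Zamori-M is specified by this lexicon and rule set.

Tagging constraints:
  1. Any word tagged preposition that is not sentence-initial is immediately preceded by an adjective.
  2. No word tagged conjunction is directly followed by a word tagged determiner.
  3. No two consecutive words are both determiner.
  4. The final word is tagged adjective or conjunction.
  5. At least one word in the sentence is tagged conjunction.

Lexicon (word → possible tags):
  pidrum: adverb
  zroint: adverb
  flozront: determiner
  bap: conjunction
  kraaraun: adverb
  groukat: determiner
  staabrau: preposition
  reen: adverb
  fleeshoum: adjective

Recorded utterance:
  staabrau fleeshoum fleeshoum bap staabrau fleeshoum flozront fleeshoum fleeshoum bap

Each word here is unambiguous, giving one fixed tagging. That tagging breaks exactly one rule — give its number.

1

Fixed tagging: preposition adjective adjective conjunction preposition adjective determiner adjective adjective conjunction.
Rule check: R1 fails, R2 ok, R3 ok, R4 ok, R5 ok.
Only rule 1 fails.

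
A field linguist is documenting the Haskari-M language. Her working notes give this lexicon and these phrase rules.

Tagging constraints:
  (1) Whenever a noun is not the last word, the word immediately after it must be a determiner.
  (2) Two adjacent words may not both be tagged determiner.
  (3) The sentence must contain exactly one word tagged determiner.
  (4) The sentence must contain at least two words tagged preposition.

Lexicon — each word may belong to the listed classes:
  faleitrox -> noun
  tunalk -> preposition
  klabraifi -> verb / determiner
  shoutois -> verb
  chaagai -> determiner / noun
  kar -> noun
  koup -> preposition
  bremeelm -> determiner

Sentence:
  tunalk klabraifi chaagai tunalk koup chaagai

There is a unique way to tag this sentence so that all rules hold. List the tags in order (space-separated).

preposition verb determiner preposition preposition noun

Candidates per position — 1:tunalk {preposition}; 2:klabraifi {verb,determiner}; 3:chaagai {determiner,noun}; 4:tunalk {preposition}; 5:koup {preposition}; 6:chaagai {determiner,noun}.
If word 3 were noun, no tagging could satisfy rule 1; so word 3 is determiner.
If word 6 were determiner, no tagging could satisfy rule 3; so word 6 is noun.
If word 2 were determiner, no tagging could satisfy rule 2; so word 2 is verb.
That leaves exactly one tagging: preposition verb determiner preposition preposition noun.
Checking: rule 1 satisfied; rule 2 satisfied; rule 3 satisfied; rule 4 satisfied.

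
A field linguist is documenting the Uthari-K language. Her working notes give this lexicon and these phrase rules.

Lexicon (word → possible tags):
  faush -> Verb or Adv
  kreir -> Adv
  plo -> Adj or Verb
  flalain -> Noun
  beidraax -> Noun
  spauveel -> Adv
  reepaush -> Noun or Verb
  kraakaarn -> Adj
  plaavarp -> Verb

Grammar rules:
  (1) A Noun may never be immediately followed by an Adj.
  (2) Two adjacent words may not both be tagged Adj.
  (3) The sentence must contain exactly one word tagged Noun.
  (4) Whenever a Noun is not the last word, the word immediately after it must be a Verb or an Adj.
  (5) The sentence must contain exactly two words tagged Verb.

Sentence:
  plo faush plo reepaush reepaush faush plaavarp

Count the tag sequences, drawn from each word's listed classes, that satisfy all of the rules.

1

Candidates per position — 1:plo {Adj,Verb}; 2:faush {Verb,Adv}; 3:plo {Adj,Verb}; 4:reepaush {Noun,Verb}; 5:reepaush {Noun,Verb}; 6:faush {Verb,Adv}; 7:plaavarp {Verb}.
There are 64 candidate sequences in total.
The sequences that satisfy every rule: Adj Adv Adj Noun Verb Adv Verb.
Count = 1.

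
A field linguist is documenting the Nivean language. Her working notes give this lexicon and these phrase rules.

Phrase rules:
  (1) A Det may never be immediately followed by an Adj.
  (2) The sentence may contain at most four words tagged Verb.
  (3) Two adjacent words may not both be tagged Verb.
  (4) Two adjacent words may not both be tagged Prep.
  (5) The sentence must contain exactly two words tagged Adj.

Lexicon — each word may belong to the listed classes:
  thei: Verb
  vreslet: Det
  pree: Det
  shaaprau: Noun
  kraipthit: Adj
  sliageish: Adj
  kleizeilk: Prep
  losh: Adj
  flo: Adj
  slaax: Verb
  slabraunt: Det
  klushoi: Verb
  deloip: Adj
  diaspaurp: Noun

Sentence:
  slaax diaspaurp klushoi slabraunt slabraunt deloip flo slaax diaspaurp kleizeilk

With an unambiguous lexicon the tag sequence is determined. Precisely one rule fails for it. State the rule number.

Fixed tagging: Verb Noun Verb Det Det Adj Adj Verb Noun Prep.
Rule check: R1 fails, R2 ok, R3 ok, R4 ok, R5 ok.
Only rule 1 fails.

1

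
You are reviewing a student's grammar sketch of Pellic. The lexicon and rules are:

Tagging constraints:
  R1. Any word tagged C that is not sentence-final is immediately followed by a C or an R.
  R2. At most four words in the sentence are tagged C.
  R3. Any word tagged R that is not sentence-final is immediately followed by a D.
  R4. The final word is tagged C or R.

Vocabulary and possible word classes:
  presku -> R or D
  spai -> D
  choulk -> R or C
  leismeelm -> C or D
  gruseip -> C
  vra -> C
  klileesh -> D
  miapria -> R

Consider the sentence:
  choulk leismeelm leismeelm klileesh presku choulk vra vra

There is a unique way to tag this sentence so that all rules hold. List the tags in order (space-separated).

Candidates per position — 1:choulk {R,C}; 2:leismeelm {C,D}; 3:leismeelm {C,D}; 4:klileesh {D}; 5:presku {R,D}; 6:choulk {R,C}; 7:vra {C}; 8:vra {C}.
Position 1: tagging it C would leave rule 1 unsatisfiable, so it must be R.
Position 2: tagging it C would leave rule 1 unsatisfiable, so it must be D.
Position 3: tagging it C would leave rule 1 unsatisfiable, so it must be D.
Position 5: tagging it R would leave rule 3 unsatisfiable, so it must be D.
Position 6: tagging it R would leave rule 3 unsatisfiable, so it must be C.
So the tagging must be: R D D D D C C C.
Verifying each rule — rule 1 holds; rule 2 holds; rule 3 holds; rule 4 holds.

R D D D D C C C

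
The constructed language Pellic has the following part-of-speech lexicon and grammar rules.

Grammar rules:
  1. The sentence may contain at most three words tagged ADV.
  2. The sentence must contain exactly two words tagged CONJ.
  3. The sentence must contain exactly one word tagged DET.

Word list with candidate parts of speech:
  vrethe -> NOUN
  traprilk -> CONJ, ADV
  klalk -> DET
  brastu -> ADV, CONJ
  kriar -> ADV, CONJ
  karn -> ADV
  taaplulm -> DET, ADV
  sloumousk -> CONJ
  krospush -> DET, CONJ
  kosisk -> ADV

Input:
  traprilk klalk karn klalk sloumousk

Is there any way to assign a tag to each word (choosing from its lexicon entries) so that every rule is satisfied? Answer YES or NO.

Candidates per position — 1:traprilk {CONJ,ADV}; 2:klalk {DET}; 3:karn {ADV}; 4:klalk {DET}; 5:sloumousk {CONJ}.
Rule 3 cannot be satisfied by any choice of tags from the lexicon.
So there is no consistent tagging.

NO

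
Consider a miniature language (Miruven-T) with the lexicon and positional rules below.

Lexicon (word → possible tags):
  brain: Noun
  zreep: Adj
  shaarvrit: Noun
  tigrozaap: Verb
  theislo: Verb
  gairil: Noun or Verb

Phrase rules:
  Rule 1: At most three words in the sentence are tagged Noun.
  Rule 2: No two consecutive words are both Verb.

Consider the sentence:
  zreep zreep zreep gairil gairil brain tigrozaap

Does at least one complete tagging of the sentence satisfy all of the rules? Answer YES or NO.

Candidates per position — 1:zreep {Adj}; 2:zreep {Adj}; 3:zreep {Adj}; 4:gairil {Noun,Verb}; 5:gairil {Noun,Verb}; 6:brain {Noun}; 7:tigrozaap {Verb}.
One satisfying assignment: Adj Adj Adj Noun Verb Noun Verb.
Check: rule 1 ok; rule 2 ok.

YES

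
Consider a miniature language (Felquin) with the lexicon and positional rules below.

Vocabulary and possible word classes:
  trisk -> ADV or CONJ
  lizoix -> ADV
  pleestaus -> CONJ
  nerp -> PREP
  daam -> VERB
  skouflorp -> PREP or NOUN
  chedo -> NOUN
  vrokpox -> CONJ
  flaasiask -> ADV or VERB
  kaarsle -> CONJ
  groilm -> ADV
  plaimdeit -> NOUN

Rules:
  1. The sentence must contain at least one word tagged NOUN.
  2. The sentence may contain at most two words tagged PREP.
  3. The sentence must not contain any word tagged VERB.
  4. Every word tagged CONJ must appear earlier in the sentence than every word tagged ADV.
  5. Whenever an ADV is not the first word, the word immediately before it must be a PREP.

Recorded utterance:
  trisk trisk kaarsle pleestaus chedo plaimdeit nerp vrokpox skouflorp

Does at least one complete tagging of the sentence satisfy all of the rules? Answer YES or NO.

YES

Candidates per position — 1:trisk {ADV,CONJ}; 2:trisk {ADV,CONJ}; 3:kaarsle {CONJ}; 4:pleestaus {CONJ}; 5:chedo {NOUN}; 6:plaimdeit {NOUN}; 7:nerp {PREP}; 8:vrokpox {CONJ}; 9:skouflorp {PREP,NOUN}.
One satisfying assignment: CONJ CONJ CONJ CONJ NOUN NOUN PREP CONJ PREP.
Checking: rule 1 satisfied; rule 2 satisfied; rule 3 satisfied; rule 4 satisfied; rule 5 satisfied.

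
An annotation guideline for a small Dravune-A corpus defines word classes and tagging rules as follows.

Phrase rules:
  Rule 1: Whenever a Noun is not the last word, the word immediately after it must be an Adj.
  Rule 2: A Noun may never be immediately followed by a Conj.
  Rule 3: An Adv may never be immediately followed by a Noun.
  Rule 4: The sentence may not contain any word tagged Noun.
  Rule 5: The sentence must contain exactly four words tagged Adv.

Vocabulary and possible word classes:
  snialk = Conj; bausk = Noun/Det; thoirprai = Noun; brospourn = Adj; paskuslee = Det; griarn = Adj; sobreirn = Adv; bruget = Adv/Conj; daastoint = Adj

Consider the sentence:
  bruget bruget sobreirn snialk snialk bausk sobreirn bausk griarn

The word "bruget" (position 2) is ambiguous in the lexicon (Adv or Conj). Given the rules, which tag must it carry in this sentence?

Candidates per position — 1:bruget {Adv,Conj}; 2:bruget {Adv,Conj}; 3:sobreirn {Adv}; 4:snialk {Conj}; 5:snialk {Conj}; 6:bausk {Noun,Det}; 7:sobreirn {Adv}; 8:bausk {Noun,Det}; 9:griarn {Adj}.
If word 1 were Conj, no tagging could satisfy rule 5; so word 1 is Adv.
If word 2 were Conj, no tagging could satisfy rule 5; so word 2 is Adv.
If word 6 were Noun, no tagging could satisfy rule 1; so word 6 is Det.
If word 8 were Noun, no tagging could satisfy rule 3; so word 8 is Det.
So the tagging must be: Adv Adv Adv Conj Conj Det Adv Det Adj.
Verifying each rule — rule 1 ✓; rule 2 ✓; rule 3 ✓; rule 4 ✓; rule 5 ✓.

Adv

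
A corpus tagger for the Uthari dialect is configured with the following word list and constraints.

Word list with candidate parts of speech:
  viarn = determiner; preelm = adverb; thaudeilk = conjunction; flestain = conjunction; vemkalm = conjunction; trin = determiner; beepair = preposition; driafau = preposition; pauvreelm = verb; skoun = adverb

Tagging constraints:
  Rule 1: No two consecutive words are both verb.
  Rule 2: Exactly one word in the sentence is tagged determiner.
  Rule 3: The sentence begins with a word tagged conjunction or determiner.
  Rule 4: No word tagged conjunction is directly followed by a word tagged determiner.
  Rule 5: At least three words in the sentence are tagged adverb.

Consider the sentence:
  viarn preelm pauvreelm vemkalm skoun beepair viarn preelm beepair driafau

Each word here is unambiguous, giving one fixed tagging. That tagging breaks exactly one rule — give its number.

Fixed tagging: determiner adverb verb conjunction adverb preposition determiner adverb preposition preposition.
Rule check: R1 pass, R2 fail, R3 pass, R4 pass, R5 pass.
Only rule 2 fails.

2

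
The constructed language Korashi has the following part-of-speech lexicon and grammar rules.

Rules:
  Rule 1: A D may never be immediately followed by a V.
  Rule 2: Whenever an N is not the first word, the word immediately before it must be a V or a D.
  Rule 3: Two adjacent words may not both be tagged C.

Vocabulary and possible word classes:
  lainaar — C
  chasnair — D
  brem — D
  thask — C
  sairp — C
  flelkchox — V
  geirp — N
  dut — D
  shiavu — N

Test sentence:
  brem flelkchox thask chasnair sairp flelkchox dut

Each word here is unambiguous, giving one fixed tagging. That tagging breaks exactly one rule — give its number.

1

Fixed tagging: D V C D C V D.
Rule check: R1 violated, R2 holds, R3 holds.
Only rule 1 fails.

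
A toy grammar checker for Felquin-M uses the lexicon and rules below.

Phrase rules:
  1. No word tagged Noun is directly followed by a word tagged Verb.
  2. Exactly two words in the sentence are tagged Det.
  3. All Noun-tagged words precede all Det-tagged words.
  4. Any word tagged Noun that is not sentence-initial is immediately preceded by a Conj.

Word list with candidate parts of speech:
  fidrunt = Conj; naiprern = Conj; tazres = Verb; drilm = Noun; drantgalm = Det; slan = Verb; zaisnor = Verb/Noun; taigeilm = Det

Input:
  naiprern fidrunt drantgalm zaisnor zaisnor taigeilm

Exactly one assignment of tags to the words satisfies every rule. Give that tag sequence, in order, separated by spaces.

Conj Conj Det Verb Verb Det

Candidates per position — 1:naiprern {Conj}; 2:fidrunt {Conj}; 3:drantgalm {Det}; 4:zaisnor {Verb,Noun}; 5:zaisnor {Verb,Noun}; 6:taigeilm {Det}.
Word 4 cannot be Noun — rule 3 would then fail for every completion. It is Verb.
Word 5 cannot be Noun — rule 3 would then fail for every completion. It is Verb.
The only consistent sequence is: Conj Conj Det Verb Verb Det.
Check: rule 1 satisfied; rule 2 satisfied; rule 3 satisfied; rule 4 satisfied.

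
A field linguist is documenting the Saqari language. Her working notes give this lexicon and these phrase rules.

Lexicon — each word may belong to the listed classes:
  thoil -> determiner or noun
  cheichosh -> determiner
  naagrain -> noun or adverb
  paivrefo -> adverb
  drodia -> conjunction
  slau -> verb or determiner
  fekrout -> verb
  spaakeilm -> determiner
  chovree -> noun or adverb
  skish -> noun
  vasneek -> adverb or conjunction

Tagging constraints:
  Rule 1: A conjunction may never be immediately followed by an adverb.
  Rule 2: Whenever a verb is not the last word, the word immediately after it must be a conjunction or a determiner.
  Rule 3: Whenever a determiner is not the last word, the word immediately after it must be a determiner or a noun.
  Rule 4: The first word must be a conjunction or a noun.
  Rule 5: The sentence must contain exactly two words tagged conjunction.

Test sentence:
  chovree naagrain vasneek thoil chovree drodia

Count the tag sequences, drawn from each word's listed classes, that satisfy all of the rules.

6

Candidates per position — 1:chovree {noun,adverb}; 2:naagrain {noun,adverb}; 3:vasneek {adverb,conjunction}; 4:thoil {determiner,noun}; 5:chovree {noun,adverb}; 6:drodia {conjunction}.
There are 32 candidate sequences in total.
Checking each against the rules leaves 6 sequences.
Count = 6.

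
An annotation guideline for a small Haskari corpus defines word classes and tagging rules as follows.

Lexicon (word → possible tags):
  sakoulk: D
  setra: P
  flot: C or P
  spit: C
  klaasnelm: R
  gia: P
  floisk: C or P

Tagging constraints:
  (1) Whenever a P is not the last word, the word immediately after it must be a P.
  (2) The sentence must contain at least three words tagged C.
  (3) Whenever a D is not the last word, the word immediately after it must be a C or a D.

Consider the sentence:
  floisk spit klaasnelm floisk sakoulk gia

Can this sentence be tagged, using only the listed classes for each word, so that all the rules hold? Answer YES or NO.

NO

Candidates per position — 1:floisk {C,P}; 2:spit {C}; 3:klaasnelm {R}; 4:floisk {C,P}; 5:sakoulk {D}; 6:gia {P}.
Rule 3 cannot be satisfied by any choice of tags from the lexicon.
So there is no consistent tagging.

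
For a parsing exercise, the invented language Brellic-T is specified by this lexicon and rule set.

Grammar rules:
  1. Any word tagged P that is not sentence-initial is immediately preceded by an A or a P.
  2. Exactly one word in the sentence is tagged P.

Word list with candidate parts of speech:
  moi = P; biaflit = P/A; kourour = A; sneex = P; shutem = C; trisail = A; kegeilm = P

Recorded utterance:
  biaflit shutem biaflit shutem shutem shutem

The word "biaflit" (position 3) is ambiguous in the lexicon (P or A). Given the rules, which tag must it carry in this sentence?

Candidates per position — 1:biaflit {P,A}; 2:shutem {C}; 3:biaflit {P,A}; 4:shutem {C}; 5:shutem {C}; 6:shutem {C}.
Word 3 cannot be P — rule 1 would then fail for every completion. It is A.
Word 1 cannot be A — rule 2 would then fail for every completion. It is P.
The unique satisfying tagging is: P C A C C C.
Verifying each rule — rule 1 satisfied; rule 2 satisfied.

A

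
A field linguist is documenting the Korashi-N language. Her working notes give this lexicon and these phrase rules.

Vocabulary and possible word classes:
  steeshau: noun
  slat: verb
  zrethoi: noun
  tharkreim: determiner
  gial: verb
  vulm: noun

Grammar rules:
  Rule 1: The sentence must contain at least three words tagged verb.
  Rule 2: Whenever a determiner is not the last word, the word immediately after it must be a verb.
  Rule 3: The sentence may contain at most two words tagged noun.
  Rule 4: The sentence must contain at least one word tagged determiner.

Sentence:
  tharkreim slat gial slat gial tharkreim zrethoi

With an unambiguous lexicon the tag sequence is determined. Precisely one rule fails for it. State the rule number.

2

Fixed tagging: determiner verb verb verb verb determiner noun.
Checking each rule: R1 holds, R2 violated, R3 holds, R4 holds.
Only rule 2 fails.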